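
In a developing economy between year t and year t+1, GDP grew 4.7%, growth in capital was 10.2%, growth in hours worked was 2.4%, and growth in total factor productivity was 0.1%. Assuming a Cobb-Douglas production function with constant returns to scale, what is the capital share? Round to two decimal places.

0.28

gY = gA + α·gK + (1−α)·gL, so gY − gA − gL = α(gK − gL).
4.7 − 0.1 − 2.4 = α × (10.2 − 2.4).
2.2 = 7.8 α, so α = 0.2821.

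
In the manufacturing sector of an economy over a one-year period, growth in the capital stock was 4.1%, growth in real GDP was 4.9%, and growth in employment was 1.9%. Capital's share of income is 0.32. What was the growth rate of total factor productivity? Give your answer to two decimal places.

Labor's share = 1 − 0.32 = 0.68.
The capital stock: 0.32 × 4.1 = 1.312 pp.
Employment: 0.68 × 1.9 = 1.292 pp.
TFP growth = 4.9 − 2.604 = 2.296%.

2.30%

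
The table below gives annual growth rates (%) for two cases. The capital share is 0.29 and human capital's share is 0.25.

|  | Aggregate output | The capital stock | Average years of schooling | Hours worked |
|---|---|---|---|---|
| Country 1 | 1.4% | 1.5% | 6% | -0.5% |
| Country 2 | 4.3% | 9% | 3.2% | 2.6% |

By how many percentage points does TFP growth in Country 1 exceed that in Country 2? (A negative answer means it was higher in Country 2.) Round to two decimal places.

Labor's share = 1 − 0.29 − 0.25 = 0.46.
Country 1: TFP = 1.4 − 0.435 − 1.5 + 0.23 = -0.305%.
Country 2: TFP = 4.3 − 2.61 − 0.8 − 1.196 = -0.306%.
Difference = -0.305 − (-0.306) = 0.001 pp.

0.00 percentage points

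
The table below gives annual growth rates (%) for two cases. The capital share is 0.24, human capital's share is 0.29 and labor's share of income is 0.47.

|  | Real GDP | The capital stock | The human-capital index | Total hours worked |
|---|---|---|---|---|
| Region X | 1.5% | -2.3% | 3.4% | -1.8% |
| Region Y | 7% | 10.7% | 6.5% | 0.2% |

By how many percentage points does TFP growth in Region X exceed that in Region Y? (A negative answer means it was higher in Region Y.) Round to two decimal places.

Labor's share = 1 − 0.24 − 0.29 = 0.47.
Region X: TFP = 1.5 + 0.552 − 0.986 + 0.846 = 1.912%.
Region Y: TFP = 7 − 2.568 − 1.885 − 0.094 = 2.453%.
Difference = 1.912 − (2.453) = -0.541 pp.

-0.54 percentage points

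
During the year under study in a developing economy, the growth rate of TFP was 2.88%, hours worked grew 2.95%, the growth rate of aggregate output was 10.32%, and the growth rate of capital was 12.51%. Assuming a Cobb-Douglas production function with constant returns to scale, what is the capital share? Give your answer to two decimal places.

α = 0.47

gY = gA + α·gK + (1−α)·gL, so gY − gA − gL = α(gK − gL).
10.32 − 2.88 − 2.95 = α × (12.51 − 2.95).
4.49 = 9.56 α, so α = 0.4697.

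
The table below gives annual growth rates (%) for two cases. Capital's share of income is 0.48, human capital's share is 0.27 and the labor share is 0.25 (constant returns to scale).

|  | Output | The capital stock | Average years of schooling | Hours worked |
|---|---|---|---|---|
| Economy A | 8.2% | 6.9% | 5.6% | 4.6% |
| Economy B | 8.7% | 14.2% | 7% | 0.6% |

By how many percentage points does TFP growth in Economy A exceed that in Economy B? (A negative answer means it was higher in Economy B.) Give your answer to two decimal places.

2.38 percentage points

Labor's share = 1 − 0.48 − 0.27 = 0.25.
Economy A: TFP = 8.2 − 3.312 − 1.512 − 1.15 = 2.226%.
Economy B: TFP = 8.7 − 6.816 − 1.89 − 0.15 = -0.156%.
Difference = 2.226 − (-0.156) = 2.382 pp.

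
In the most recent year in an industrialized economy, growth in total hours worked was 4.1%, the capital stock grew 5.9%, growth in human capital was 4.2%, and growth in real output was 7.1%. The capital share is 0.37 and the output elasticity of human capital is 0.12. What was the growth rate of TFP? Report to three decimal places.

Labor's share = 1 − 0.37 − 0.12 = 0.51.
The capital stock: 0.37 × 5.9 = 2.183 pp.
Human capital: 0.12 × 4.2 = 0.504 pp.
Total hours worked: 0.51 × 4.1 = 2.091 pp.
TFP growth = 7.1 − 4.778 = 2.322%.

TFP growth was 2.322%.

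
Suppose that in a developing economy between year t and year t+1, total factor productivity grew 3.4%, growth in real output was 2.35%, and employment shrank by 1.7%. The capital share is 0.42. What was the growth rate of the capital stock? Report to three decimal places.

Labor's share = 1 − 0.42 = 0.58.
gY = gA + 0.58×(-1.7) + 0.42×g.
0.42×g = 2.35 − 3.4 + 0.986 = -0.064.
g = -0.064 / 0.42 = -0.15238%.

-0.152%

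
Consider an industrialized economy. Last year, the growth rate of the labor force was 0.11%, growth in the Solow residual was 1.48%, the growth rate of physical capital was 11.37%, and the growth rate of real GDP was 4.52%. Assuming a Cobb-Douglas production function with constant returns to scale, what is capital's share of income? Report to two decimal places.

α = 0.26

gY = gA + α·gK + (1−α)·gL, so gY − gA − gL = α(gK − gL).
4.52 − 1.48 − 0.11 = α × (11.37 − 0.11).
2.93 = 11.26 α, so α = 0.2602.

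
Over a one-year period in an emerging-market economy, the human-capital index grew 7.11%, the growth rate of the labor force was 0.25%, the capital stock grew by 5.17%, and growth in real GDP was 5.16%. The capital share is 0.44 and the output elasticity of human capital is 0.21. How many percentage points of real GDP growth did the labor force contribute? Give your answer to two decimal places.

Labor's share = 1 − 0.44 − 0.21 = 0.35.
Contribution = share × growth = 0.35 × 0.25 = 0.0875 pp.

0.09 percentage points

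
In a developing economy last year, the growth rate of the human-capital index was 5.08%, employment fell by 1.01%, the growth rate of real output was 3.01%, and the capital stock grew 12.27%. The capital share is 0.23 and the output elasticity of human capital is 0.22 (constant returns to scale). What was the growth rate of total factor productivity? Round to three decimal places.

-0.374%

Labor's share = 1 − 0.23 − 0.22 = 0.55.
The capital stock: 0.23 × 12.27 = 2.8221 pp.
The human-capital index: 0.22 × 5.08 = 1.1176 pp.
Employment: 0.55 × (-1.01) = -0.5555 pp.
TFP growth = 3.01 − 3.3842 = -0.3742%.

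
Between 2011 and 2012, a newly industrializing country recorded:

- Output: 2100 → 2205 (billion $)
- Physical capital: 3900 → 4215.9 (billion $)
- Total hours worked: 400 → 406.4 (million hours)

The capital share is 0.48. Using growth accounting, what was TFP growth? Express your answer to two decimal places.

0.28%

Output growth = (2205 − 2100) / 2100 = 5%.
Physical capital growth = (4215.9 − 3900) / 3900 = 8.1%.
Total hours worked growth = (406.4 − 400) / 400 = 1.6%.
Labor's share = 1 − 0.48 = 0.52.
Physical capital: 0.48 × 8.1 = 3.888 pp.
Total hours worked: 0.52 × 1.6 = 0.832 pp.
TFP growth = 5 − 4.72 = 0.28%.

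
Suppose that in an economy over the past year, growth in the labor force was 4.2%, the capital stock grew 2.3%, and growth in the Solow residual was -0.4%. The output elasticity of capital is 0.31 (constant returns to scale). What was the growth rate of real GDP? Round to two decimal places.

Labor's share = 1 − 0.31 = 0.69.
The capital stock: 0.31 × 2.3 = 0.713 pp.
The labor force: 0.69 × 4.2 = 2.898 pp.
Output growth = -0.4 + 3.611 = 3.211%.

3.21%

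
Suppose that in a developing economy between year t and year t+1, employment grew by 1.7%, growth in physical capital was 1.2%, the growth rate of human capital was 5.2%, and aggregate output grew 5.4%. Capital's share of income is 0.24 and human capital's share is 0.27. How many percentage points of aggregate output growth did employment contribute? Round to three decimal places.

Labor's share = 1 − 0.24 − 0.27 = 0.49.
Contribution = share × growth = 0.49 × 1.7 = 0.833 pp.

0.833 pp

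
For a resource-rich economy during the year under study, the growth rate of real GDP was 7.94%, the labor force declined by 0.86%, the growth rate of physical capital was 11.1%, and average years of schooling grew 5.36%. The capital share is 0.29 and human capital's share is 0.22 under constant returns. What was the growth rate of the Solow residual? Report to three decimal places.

3.963%

Labor's share = 1 − 0.29 − 0.22 = 0.49.
Physical capital: 0.29 × 11.1 = 3.219 pp.
Average years of schooling: 0.22 × 5.36 = 1.1792 pp.
The labor force: 0.49 × (-0.86) = -0.4214 pp.
TFP growth = 7.94 − 3.9768 = 3.9632%.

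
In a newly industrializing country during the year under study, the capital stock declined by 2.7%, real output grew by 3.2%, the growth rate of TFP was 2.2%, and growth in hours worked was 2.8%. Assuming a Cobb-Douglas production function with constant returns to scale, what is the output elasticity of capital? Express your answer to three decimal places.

α = 0.327

gY = gA + α·gK + (1−α)·gL, so gY − gA − gL = α(gK − gL).
3.2 − 2.2 − 2.8 = α × (-2.7 − 2.8).
-1.8 = -5.5 α, so α = 0.32727.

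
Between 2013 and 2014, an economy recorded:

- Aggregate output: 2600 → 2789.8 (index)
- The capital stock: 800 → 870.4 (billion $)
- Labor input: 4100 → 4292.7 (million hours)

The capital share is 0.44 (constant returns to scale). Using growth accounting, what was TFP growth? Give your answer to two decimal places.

Aggregate output growth = (2789.8 − 2600) / 2600 = 7.3%.
The capital stock growth = (870.4 − 800) / 800 = 8.8%.
Labor input growth = (4292.7 − 4100) / 4100 = 4.7%.
Labor's share = 1 − 0.44 = 0.56.
The capital stock: 0.44 × 8.8 = 3.872 pp.
Labor input: 0.56 × 4.7 = 2.632 pp.
TFP growth = 7.3 − 6.504 = 0.796%.

0.80%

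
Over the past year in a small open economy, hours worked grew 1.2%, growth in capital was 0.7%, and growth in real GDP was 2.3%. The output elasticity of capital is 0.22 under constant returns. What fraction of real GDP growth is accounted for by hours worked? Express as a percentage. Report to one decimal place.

Labor's share = 1 − 0.22 = 0.78.
Hours worked contributed 0.78 × 1.2 = 0.936 pp.
Share of growth = 0.936 / 2.3 × 100 = 40.696%.

Hours worked accounted for 40.7% of growth.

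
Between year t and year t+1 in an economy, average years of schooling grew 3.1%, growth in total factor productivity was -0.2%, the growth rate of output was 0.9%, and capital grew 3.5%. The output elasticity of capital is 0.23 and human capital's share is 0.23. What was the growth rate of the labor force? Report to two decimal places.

-0.77%

Labor's share = 1 − 0.23 − 0.23 = 0.54.
gY = gA + 0.23×3.5 + 0.23×3.1 + 0.54×g.
0.54×g = 0.9 + 0.2 − 1.518 = -0.418.
g = -0.418 / 0.54 = -0.7741%.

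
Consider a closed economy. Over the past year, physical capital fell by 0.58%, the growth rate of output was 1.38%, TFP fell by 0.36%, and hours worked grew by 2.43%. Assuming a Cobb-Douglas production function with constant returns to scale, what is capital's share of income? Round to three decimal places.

gY = gA + α·gK + (1−α)·gL, so gY − gA − gL = α(gK − gL).
1.38 + 0.36 − 2.43 = α × (-0.58 − 2.43).
-0.69 = -3.01 α, so α = 0.22924.

0.229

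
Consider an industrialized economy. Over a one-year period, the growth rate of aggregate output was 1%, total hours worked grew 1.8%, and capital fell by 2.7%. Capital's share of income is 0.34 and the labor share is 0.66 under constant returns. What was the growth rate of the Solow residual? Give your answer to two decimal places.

0.73%

Labor's share = 1 − 0.34 = 0.66.
Capital: 0.34 × (-2.7) = -0.918 pp.
Total hours worked: 0.66 × 1.8 = 1.188 pp.
TFP growth = 1 − 0.27 = 0.73%.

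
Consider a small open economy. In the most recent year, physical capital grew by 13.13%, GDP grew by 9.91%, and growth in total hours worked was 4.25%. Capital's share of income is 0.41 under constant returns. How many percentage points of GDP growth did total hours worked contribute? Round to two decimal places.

Labor's share = 1 − 0.41 = 0.59.
Contribution = share × growth = 0.59 × 4.25 = 2.5075 pp.

2.51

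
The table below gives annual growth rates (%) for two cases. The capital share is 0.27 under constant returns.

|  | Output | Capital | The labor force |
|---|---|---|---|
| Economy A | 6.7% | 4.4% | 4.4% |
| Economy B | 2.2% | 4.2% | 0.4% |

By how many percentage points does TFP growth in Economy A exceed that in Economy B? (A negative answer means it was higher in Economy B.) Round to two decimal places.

Labor's share = 1 − 0.27 = 0.73.
Economy A: TFP = 6.7 − 1.188 − 3.212 = 2.3%.
Economy B: TFP = 2.2 − 1.134 − 0.292 = 0.774%.
Difference = 2.3 − (0.774) = 1.526 pp.

1.53 percentage points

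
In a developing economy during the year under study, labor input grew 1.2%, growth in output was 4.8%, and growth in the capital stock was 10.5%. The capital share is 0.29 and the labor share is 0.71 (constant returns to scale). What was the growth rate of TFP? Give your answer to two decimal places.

Labor's share = 1 − 0.29 = 0.71.
The capital stock: 0.29 × 10.5 = 3.045 pp.
Labor input: 0.71 × 1.2 = 0.852 pp.
TFP growth = 4.8 − 3.897 = 0.903%.

TFP grew 0.90%.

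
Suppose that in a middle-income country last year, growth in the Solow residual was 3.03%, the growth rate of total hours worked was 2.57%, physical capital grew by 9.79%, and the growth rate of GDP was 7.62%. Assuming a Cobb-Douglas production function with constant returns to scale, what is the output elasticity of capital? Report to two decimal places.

0.28

gY = gA + α·gK + (1−α)·gL, so gY − gA − gL = α(gK − gL).
7.62 − 3.03 − 2.57 = α × (9.79 − 2.57).
2.02 = 7.22 α, so α = 0.2798.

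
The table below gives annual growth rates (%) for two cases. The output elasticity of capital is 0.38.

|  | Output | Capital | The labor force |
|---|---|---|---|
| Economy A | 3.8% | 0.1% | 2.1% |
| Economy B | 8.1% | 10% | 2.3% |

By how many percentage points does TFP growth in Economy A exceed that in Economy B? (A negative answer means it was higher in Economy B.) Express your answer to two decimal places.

Labor's share = 1 − 0.38 = 0.62.
Economy A: TFP = 3.8 − 0.038 − 1.302 = 2.46%.
Economy B: TFP = 8.1 − 3.8 − 1.426 = 2.874%.
Difference = 2.46 − (2.874) = -0.414 pp.

-0.41 percentage points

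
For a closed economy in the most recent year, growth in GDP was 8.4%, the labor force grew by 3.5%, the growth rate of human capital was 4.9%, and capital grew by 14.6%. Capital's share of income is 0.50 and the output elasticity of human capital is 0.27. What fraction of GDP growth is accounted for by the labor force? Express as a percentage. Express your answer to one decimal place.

Labor's share = 1 − 0.5 − 0.27 = 0.23.
The labor force contributed 0.23 × 3.5 = 0.805 pp.
Share of growth = 0.805 / 8.4 × 100 = 9.583%.

9.6%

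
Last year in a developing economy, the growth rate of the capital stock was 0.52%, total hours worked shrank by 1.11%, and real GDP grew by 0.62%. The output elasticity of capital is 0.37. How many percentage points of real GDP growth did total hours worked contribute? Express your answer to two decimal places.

Labor's share = 1 − 0.37 = 0.63.
Contribution = share × growth = 0.63 × (-1.11) = -0.6993 pp.

-0.70 pp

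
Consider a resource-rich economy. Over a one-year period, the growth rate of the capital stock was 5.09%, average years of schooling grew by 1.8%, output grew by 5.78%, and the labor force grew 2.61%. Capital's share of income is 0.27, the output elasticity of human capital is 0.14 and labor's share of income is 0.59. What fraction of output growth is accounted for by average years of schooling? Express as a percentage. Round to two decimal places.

Average years of schooling accounted for 4.36% of growth.

Average years of schooling contributed 0.14 × 1.8 = 0.252 pp.
Share of growth = 0.252 / 5.78 × 100 = 4.3599%.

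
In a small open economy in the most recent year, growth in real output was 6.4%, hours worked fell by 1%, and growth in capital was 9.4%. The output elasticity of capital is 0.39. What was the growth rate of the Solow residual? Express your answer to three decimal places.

Labor's share = 1 − 0.39 = 0.61.
Capital: 0.39 × 9.4 = 3.666 pp.
Hours worked: 0.61 × (-1) = -0.61 pp.
TFP growth = 6.4 − 3.056 = 3.344%.

3.344%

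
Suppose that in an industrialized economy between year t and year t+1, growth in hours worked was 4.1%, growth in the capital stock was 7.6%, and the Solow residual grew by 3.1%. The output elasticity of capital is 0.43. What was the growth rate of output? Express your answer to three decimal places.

Labor's share = 1 − 0.43 = 0.57.
The capital stock: 0.43 × 7.6 = 3.268 pp.
Hours worked: 0.57 × 4.1 = 2.337 pp.
Output growth = 3.1 + 5.605 = 8.705%.

8.705%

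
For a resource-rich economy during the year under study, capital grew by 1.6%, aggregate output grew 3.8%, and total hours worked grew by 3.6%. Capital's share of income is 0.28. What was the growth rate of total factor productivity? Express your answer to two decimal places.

Labor's share = 1 − 0.28 = 0.72.
Capital: 0.28 × 1.6 = 0.448 pp.
Total hours worked: 0.72 × 3.6 = 2.592 pp.
TFP growth = 3.8 − 3.04 = 0.76%.

0.76%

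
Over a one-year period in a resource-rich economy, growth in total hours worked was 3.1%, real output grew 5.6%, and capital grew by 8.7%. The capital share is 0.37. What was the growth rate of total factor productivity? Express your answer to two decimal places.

Labor's share = 1 − 0.37 = 0.63.
Capital: 0.37 × 8.7 = 3.219 pp.
Total hours worked: 0.63 × 3.1 = 1.953 pp.
TFP growth = 5.6 − 5.172 = 0.428%.

0.43%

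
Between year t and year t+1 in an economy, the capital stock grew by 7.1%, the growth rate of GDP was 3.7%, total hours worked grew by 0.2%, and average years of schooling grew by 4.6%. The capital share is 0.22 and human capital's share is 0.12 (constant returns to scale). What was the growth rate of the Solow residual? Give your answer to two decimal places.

Labor's share = 1 − 0.22 − 0.12 = 0.66.
The capital stock: 0.22 × 7.1 = 1.562 pp.
Average years of schooling: 0.12 × 4.6 = 0.552 pp.
Total hours worked: 0.66 × 0.2 = 0.132 pp.
TFP growth = 3.7 − 2.246 = 1.454%.

1.45%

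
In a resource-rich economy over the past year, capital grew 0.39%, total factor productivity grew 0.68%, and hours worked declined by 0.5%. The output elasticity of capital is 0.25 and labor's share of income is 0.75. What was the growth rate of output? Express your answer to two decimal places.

0.40%

Labor's share = 1 − 0.25 = 0.75.
Capital: 0.25 × 0.39 = 0.0975 pp.
Hours worked: 0.75 × (-0.5) = -0.375 pp.
Output growth = 0.68 + (-0.2775) = 0.4025%.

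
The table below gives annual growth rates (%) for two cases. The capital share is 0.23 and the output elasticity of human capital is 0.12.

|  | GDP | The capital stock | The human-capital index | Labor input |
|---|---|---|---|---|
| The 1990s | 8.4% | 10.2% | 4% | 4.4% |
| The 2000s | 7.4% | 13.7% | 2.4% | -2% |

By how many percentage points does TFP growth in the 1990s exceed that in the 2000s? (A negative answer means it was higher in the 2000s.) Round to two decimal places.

Labor's share = 1 − 0.23 − 0.12 = 0.65.
The 1990s: TFP = 8.4 − 2.346 − 0.48 − 2.86 = 2.714%.
The 2000s: TFP = 7.4 − 3.151 − 0.288 + 1.3 = 5.261%.
Difference = 2.714 − (5.261) = -2.547 pp.

-2.55 percentage points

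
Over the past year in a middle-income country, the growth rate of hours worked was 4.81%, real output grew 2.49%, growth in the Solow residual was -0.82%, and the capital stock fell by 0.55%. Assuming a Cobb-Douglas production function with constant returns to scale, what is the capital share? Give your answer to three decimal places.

gY = gA + α·gK + (1−α)·gL, so gY − gA − gL = α(gK − gL).
2.49 + 0.82 − 4.81 = α × (-0.55 − 4.81).
-1.5 = -5.36 α, so α = 0.27985.

The capital share is 0.280.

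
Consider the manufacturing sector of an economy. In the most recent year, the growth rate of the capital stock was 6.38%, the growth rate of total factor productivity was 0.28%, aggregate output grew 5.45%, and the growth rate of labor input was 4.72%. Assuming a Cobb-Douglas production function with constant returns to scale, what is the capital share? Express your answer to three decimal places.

gY = gA + α·gK + (1−α)·gL, so gY − gA − gL = α(gK − gL).
5.45 − 0.28 − 4.72 = α × (6.38 − 4.72).
0.45 = 1.66 α, so α = 0.27108.

α = 0.271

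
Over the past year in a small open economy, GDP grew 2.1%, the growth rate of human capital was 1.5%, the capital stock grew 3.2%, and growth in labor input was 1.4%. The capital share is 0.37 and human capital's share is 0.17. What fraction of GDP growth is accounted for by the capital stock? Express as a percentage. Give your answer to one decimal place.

The capital stock accounted for 56.4% of growth.

The capital stock contributed 0.37 × 3.2 = 1.184 pp.
Share of growth = 1.184 / 2.1 × 100 = 56.381%.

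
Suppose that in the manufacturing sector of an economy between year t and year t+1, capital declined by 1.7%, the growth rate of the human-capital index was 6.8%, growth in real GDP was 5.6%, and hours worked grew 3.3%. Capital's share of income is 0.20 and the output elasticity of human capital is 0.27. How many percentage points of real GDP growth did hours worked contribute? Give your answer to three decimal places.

1.749 percentage points

Labor's share = 1 − 0.2 − 0.27 = 0.53.
Contribution = share × growth = 0.53 × 3.3 = 1.749 pp.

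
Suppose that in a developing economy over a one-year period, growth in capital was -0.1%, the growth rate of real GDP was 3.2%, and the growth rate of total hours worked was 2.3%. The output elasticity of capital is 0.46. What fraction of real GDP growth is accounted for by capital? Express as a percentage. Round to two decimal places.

Capital contributed 0.46 × (-0.1) = -0.046 pp.
Share of growth = -0.046 / 3.2 × 100 = -1.4375%.

-1.44%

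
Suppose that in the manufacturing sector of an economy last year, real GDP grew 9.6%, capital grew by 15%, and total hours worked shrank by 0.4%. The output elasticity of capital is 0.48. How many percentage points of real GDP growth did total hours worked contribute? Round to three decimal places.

-0.208 pp

Labor's share = 1 − 0.48 = 0.52.
Contribution = share × growth = 0.52 × (-0.4) = -0.208 pp.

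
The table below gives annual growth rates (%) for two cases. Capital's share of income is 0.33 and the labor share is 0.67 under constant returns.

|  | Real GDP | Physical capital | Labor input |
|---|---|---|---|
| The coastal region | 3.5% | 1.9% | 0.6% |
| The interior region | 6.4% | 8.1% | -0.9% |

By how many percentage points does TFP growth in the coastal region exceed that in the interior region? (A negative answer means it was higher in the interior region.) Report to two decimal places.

Labor's share = 1 − 0.33 = 0.67.
The coastal region: TFP = 3.5 − 0.627 − 0.402 = 2.471%.
The interior region: TFP = 6.4 − 2.673 + 0.603 = 4.33%.
Difference = 2.471 − (4.33) = -1.859 pp.

-1.86 percentage points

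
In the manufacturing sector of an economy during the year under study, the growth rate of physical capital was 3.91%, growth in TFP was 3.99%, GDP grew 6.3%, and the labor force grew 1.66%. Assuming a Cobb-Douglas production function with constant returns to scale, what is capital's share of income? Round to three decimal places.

gY = gA + α·gK + (1−α)·gL, so gY − gA − gL = α(gK − gL).
6.3 − 3.99 − 1.66 = α × (3.91 − 1.66).
0.65 = 2.25 α, so α = 0.28889.

Capital's share of income is 0.289.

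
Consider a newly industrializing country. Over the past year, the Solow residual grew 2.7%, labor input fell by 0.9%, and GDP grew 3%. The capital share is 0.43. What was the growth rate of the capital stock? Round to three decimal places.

1.891%

Labor's share = 1 − 0.43 = 0.57.
gY = gA + 0.57×(-0.9) + 0.43×g.
0.43×g = 3 − 2.7 + 0.513 = 0.813.
g = 0.813 / 0.43 = 1.8907%.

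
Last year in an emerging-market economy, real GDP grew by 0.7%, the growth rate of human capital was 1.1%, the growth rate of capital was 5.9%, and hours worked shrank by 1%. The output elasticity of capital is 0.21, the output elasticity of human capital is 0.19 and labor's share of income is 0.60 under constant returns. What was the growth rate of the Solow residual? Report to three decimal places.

Labor's share = 1 − 0.21 − 0.19 = 0.6.
Capital: 0.21 × 5.9 = 1.239 pp.
Human capital: 0.19 × 1.1 = 0.209 pp.
Hours worked: 0.6 × (-1) = -0.6 pp.
TFP growth = 0.7 − 0.848 = -0.148%.

-0.148%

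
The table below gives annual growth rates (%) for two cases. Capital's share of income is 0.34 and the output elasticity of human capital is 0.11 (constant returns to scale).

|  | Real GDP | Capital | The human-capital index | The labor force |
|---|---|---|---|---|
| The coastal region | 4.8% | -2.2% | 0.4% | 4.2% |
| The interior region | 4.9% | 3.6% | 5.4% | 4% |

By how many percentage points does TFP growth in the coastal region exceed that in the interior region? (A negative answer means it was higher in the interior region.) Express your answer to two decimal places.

Labor's share = 1 − 0.34 − 0.11 = 0.55.
The coastal region: TFP = 4.8 + 0.748 − 0.044 − 2.31 = 3.194%.
The interior region: TFP = 4.9 − 1.224 − 0.594 − 2.2 = 0.882%.
Difference = 3.194 − (0.882) = 2.312 pp.

2.31 percentage points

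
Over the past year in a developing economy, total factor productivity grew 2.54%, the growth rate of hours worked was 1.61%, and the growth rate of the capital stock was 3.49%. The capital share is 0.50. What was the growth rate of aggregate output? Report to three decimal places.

Labor's share = 1 − 0.5 = 0.5.
The capital stock: 0.5 × 3.49 = 1.745 pp.
Hours worked: 0.5 × 1.61 = 0.805 pp.
Output growth = 2.54 + 2.55 = 5.09%.

5.090%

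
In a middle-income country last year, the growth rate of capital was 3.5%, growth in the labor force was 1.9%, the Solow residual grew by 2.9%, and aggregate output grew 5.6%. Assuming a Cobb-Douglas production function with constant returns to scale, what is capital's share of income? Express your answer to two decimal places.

α = 0.50

gY = gA + α·gK + (1−α)·gL, so gY − gA − gL = α(gK − gL).
5.6 − 2.9 − 1.9 = α × (3.5 − 1.9).
0.8 = 1.6 α, so α = 0.5.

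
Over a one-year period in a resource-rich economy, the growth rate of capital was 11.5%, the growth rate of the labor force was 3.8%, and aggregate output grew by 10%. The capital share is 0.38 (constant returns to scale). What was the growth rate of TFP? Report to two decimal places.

Labor's share = 1 − 0.38 = 0.62.
Capital: 0.38 × 11.5 = 4.37 pp.
The labor force: 0.62 × 3.8 = 2.356 pp.
TFP growth = 10 − 6.726 = 3.274%.

3.27%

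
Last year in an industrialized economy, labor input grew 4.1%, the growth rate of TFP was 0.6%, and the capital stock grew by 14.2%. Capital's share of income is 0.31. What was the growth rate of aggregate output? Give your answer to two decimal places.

Labor's share = 1 − 0.31 = 0.69.
The capital stock: 0.31 × 14.2 = 4.402 pp.
Labor input: 0.69 × 4.1 = 2.829 pp.
Output growth = 0.6 + 7.231 = 7.831%.

Aggregate output grew 7.83%.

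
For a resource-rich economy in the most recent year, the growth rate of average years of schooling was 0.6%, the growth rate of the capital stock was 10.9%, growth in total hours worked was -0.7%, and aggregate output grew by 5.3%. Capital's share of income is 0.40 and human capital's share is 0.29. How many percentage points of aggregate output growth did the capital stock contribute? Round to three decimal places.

4.360

Contribution = share × growth = 0.4 × 10.9 = 4.36 pp.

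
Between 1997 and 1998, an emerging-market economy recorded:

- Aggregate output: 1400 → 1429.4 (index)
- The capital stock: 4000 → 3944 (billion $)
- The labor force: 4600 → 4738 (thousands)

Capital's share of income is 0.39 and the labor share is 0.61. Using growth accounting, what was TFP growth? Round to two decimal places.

TFP grew 0.82%.

Aggregate output growth = (1429.4 − 1400) / 1400 = 2.1%.
The capital stock growth = (3944 − 4000) / 4000 = -1.4%.
The labor force growth = (4738 − 4600) / 4600 = 3%.
Labor's share = 1 − 0.39 = 0.61.
The capital stock: 0.39 × (-1.4) = -0.546 pp.
The labor force: 0.61 × 3 = 1.83 pp.
TFP growth = 2.1 − 1.284 = 0.816%.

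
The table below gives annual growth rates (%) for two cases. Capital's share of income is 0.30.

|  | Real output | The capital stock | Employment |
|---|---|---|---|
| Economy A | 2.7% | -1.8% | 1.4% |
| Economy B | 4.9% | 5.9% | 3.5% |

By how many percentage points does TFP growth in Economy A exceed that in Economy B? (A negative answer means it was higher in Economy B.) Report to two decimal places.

Labor's share = 1 − 0.3 = 0.7.
Economy A: TFP = 2.7 + 0.54 − 0.98 = 2.26%.
Economy B: TFP = 4.9 − 1.77 − 2.45 = 0.68%.
Difference = 2.26 − (0.68) = 1.58 pp.

1.58 percentage points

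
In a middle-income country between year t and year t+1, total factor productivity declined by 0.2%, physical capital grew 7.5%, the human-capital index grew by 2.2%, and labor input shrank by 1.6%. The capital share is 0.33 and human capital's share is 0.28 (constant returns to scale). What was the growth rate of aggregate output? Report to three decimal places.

Labor's share = 1 − 0.33 − 0.28 = 0.39.
Physical capital: 0.33 × 7.5 = 2.475 pp.
The human-capital index: 0.28 × 2.2 = 0.616 pp.
Labor input: 0.39 × (-1.6) = -0.624 pp.
Output growth = -0.2 + 2.467 = 2.267%.

2.267%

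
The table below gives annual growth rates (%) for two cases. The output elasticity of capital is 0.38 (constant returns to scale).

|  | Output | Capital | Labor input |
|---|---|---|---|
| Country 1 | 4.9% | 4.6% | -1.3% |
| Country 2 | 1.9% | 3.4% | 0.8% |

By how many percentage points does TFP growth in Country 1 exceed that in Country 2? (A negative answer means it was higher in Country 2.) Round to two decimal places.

3.85 percentage points

Labor's share = 1 − 0.38 = 0.62.
Country 1: TFP = 4.9 − 1.748 + 0.806 = 3.958%.
Country 2: TFP = 1.9 − 1.292 − 0.496 = 0.112%.
Difference = 3.958 − (0.112) = 3.846 pp.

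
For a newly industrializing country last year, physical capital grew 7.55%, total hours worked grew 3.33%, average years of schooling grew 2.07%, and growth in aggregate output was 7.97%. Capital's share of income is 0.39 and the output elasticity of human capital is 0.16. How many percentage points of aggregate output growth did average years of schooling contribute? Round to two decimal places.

0.33 percentage points

Contribution = share × growth = 0.16 × 2.07 = 0.3312 pp.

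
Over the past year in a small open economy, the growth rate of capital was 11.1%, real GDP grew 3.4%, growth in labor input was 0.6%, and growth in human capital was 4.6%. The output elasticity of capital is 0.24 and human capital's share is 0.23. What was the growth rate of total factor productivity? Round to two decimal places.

Labor's share = 1 − 0.24 − 0.23 = 0.53.
Capital: 0.24 × 11.1 = 2.664 pp.
Human capital: 0.23 × 4.6 = 1.058 pp.
Labor input: 0.53 × 0.6 = 0.318 pp.
TFP growth = 3.4 − 4.04 = -0.64%.

-0.64%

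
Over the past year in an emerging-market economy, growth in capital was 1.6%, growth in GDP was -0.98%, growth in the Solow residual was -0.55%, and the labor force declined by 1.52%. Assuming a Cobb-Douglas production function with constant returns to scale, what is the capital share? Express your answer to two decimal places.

gY = gA + α·gK + (1−α)·gL, so gY − gA − gL = α(gK − gL).
-0.98 + 0.55 + 1.52 = α × (1.6 − (-1.52)).
1.09 = 3.12 α, so α = 0.3494.

The capital share is 0.35.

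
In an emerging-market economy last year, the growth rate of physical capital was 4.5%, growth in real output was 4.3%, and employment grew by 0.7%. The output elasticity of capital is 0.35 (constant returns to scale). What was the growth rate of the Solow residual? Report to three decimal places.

Labor's share = 1 − 0.35 = 0.65.
Physical capital: 0.35 × 4.5 = 1.575 pp.
Employment: 0.65 × 0.7 = 0.455 pp.
TFP growth = 4.3 − 2.03 = 2.27%.

The Solow residual growth was 2.270%.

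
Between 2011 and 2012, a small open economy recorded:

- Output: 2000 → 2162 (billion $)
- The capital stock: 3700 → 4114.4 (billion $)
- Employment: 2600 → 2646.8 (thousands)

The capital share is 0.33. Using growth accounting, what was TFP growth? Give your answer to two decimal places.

3.20%

Output growth = (2162 − 2000) / 2000 = 8.1%.
The capital stock growth = (4114.4 − 3700) / 3700 = 11.2%.
Employment growth = (2646.8 − 2600) / 2600 = 1.8%.
Labor's share = 1 − 0.33 = 0.67.
The capital stock: 0.33 × 11.2 = 3.696 pp.
Employment: 0.67 × 1.8 = 1.206 pp.
TFP growth = 8.1 − 4.902 = 3.198%.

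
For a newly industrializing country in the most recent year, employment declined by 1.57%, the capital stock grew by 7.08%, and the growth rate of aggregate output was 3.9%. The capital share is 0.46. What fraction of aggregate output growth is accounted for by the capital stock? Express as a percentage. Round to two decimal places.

The capital stock contributed 0.46 × 7.08 = 3.2568 pp.
Share of growth = 3.2568 / 3.9 × 100 = 83.5077%.

The capital stock accounted for 83.51% of growth.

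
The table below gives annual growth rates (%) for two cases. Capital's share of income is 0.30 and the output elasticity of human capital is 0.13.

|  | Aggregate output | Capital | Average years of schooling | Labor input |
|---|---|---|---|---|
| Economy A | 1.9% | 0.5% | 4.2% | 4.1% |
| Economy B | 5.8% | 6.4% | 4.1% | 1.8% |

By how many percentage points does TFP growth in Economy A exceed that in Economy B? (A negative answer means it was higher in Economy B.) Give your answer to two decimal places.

-3.45 percentage points

Labor's share = 1 − 0.3 − 0.13 = 0.57.
Economy A: TFP = 1.9 − 0.15 − 0.546 − 2.337 = -1.133%.
Economy B: TFP = 5.8 − 1.92 − 0.533 − 1.026 = 2.321%.
Difference = -1.133 − (2.321) = -3.454 pp.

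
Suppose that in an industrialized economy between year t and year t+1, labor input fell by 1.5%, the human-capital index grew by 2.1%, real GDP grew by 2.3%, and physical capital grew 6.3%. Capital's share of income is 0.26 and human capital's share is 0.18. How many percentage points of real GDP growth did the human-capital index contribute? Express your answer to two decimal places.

0.38

Contribution = share × growth = 0.18 × 2.1 = 0.378 pp.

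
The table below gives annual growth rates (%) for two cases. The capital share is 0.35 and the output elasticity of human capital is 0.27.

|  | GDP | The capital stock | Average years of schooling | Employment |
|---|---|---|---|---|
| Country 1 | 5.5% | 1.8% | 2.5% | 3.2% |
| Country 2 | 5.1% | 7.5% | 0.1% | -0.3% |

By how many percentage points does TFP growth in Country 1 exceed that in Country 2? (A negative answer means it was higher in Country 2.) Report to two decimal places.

Labor's share = 1 − 0.35 − 0.27 = 0.38.
Country 1: TFP = 5.5 − 0.63 − 0.675 − 1.216 = 2.979%.
Country 2: TFP = 5.1 − 2.625 − 0.027 + 0.114 = 2.562%.
Difference = 2.979 − (2.562) = 0.417 pp.

0.42 percentage points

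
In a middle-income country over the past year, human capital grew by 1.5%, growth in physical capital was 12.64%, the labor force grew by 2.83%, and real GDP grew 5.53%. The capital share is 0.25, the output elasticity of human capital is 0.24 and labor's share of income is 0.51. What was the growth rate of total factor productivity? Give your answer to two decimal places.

0.57%

Labor's share = 1 − 0.25 − 0.24 = 0.51.
Physical capital: 0.25 × 12.64 = 3.16 pp.
Human capital: 0.24 × 1.5 = 0.36 pp.
The labor force: 0.51 × 2.83 = 1.4433 pp.
TFP growth = 5.53 − 4.9633 = 0.5667%.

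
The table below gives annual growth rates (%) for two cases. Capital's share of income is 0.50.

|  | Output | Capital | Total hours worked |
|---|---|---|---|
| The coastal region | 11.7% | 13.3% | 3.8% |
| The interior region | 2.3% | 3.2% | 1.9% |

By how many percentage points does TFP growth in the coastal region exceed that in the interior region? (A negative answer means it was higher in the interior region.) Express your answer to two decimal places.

3.40 percentage points

Labor's share = 1 − 0.5 = 0.5.
The coastal region: TFP = 11.7 − 6.65 − 1.9 = 3.15%.
The interior region: TFP = 2.3 − 1.6 − 0.95 = -0.25%.
Difference = 3.15 − (-0.25) = 3.4 pp.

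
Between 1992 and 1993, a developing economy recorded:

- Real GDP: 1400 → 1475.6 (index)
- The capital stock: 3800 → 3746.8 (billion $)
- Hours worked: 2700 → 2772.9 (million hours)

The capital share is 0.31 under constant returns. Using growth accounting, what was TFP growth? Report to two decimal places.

Real GDP growth = (1475.6 − 1400) / 1400 = 5.4%.
The capital stock growth = (3746.8 − 3800) / 3800 = -1.4%.
Hours worked growth = (2772.9 − 2700) / 2700 = 2.7%.
Labor's share = 1 − 0.31 = 0.69.
The capital stock: 0.31 × (-1.4) = -0.434 pp.
Hours worked: 0.69 × 2.7 = 1.863 pp.
TFP growth = 5.4 − 1.429 = 3.971%.

3.97%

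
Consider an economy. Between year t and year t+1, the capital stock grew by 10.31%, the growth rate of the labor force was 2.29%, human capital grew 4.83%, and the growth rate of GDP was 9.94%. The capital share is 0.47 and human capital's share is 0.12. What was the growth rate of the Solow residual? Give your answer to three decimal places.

The Solow residual grew 3.576%.

Labor's share = 1 − 0.47 − 0.12 = 0.41.
The capital stock: 0.47 × 10.31 = 4.8457 pp.
Human capital: 0.12 × 4.83 = 0.5796 pp.
The labor force: 0.41 × 2.29 = 0.9389 pp.
TFP growth = 9.94 − 6.3642 = 3.5758%.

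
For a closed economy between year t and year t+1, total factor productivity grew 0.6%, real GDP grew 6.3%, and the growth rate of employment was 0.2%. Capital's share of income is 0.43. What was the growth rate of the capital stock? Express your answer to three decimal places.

The capital stock grew 12.991%.

Labor's share = 1 − 0.43 = 0.57.
gY = gA + 0.57×0.2 + 0.43×g.
0.43×g = 6.3 − 0.6 − 0.114 = 5.586.
g = 5.586 / 0.43 = 12.9907%.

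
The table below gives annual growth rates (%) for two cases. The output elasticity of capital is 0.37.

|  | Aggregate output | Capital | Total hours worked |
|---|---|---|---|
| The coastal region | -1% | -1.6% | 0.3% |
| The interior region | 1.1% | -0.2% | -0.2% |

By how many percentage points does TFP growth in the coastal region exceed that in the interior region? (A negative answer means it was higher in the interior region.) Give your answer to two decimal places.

-1.90 percentage points

Labor's share = 1 − 0.37 = 0.63.
The coastal region: TFP = -1 + 0.592 − 0.189 = -0.597%.
The interior region: TFP = 1.1 + 0.074 + 0.126 = 1.3%.
Difference = -0.597 − (1.3) = -1.897 pp.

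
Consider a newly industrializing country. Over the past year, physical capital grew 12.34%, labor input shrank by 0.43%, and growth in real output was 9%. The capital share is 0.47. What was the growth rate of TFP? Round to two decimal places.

Labor's share = 1 − 0.47 = 0.53.
Physical capital: 0.47 × 12.34 = 5.7998 pp.
Labor input: 0.53 × (-0.43) = -0.2279 pp.
TFP growth = 9 − 5.5719 = 3.4281%.

TFP grew 3.43%.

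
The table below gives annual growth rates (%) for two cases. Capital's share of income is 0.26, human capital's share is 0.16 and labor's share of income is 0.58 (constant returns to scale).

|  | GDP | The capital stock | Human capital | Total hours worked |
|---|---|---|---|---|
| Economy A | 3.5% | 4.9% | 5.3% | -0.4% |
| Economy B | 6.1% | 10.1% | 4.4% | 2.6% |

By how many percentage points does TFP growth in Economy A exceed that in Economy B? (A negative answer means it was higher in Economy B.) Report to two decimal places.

0.35 percentage points

Labor's share = 1 − 0.26 − 0.16 = 0.58.
Economy A: TFP = 3.5 − 1.274 − 0.848 + 0.232 = 1.61%.
Economy B: TFP = 6.1 − 2.626 − 0.704 − 1.508 = 1.262%.
Difference = 1.61 − (1.262) = 0.348 pp.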